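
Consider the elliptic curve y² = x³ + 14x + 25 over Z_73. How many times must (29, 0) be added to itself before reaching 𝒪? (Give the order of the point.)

2P: (29, 0) + (29, 0): same x and y₁ ≡ -y₂, so the sum is 𝒪.
2P = 𝒪, so the order is 2.

2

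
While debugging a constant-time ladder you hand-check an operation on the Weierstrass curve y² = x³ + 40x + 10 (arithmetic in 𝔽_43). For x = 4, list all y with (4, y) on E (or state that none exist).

none

x³ + 40x + 10 = 234 ≡ 19 (mod 43).
19 is a non-residue mod 43; no y exists.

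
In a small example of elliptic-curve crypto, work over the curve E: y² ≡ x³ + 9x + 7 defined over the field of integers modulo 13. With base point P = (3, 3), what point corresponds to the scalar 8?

(1, 2)

Repeated addition: build up to 8P.
2P: tangent at (3, 3): λ = (3·3² + 9)/(2·3) ≡ 10/6. 6⁻¹ ≡ 11 (mod 13) since 6·11 = 66 ≡ 1, so λ ≡ 10·11 ≡ 6.
  x = λ² - 3 - 3 = 36 - 6 ≡ 4; y = λ·(3 - 4) - 3 ≡ 4. → (4, 4)
3P: (4, 4) + (3, 3). λ = (3 - 4)/(3 - 4) ≡ 12/12 mod 13. 12⁻¹ ≡ 12 (mod 13), so λ ≡ 1.
  x = λ² - 4 - 3 = 1 - 7 ≡ 7; y = λ·(4 - 7) - 4 ≡ 6. → (7, 6)
4P: (7, 6) + (3, 3). λ = (3 - 6)/(3 - 7) ≡ 10/9 mod 13. 9⁻¹ ≡ 3 (mod 13), so λ ≡ 4.
  x = λ² - 7 - 3 = 16 - 10 ≡ 6; y = λ·(7 - 6) - 6 ≡ 11. → (6, 11)
5P: (6, 11) + (3, 3). λ = (3 - 11)/(3 - 6) ≡ 5/10 mod 13. 10⁻¹ ≡ 4 (mod 13), so λ ≡ 7.
  x = λ² - 6 - 3 = 49 - 9 ≡ 1; y = λ·(6 - 1) - 11 ≡ 11. → (1, 11)
6P: (1, 11) + (3, 3). λ = (3 - 11)/(3 - 1) ≡ 5/2 mod 13. 2⁻¹ ≡ 7 (mod 13) since 2·7 = 14 ≡ 1, so λ ≡ 9.
  x = λ² - 1 - 3 = 81 - 4 ≡ 12; y = λ·(1 - 12) - 11 ≡ 7. → (12, 7)
7P: (12, 7) + (3, 3). λ = (3 - 7)/(3 - 12) ≡ 9/4 mod 13. 4⁻¹ ≡ 10 (mod 13) since 4·10 = 40 ≡ 1, so λ ≡ 12.
  x = λ² - 12 - 3 = 144 - 15 ≡ 12; y = λ·(12 - 12) - 7 ≡ 6. → (12, 6)
8P: (12, 6) + (3, 3). λ = (3 - 6)/(3 - 12) ≡ 10/4 mod 13. 4⁻¹ ≡ 10 (mod 13), so λ ≡ 9.
  x = λ² - 12 - 3 = 81 - 15 ≡ 1; y = λ·(12 - 1) - 6 ≡ 2. → (1, 2)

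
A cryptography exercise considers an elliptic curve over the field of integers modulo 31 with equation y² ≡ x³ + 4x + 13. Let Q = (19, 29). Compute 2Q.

tangent at (19, 29): λ = (3·19² + 4)/(2·29) ≡ 2/27. 27⁻¹ ≡ 23 (mod 31), so λ ≡ 2·23 ≡ 15.
  x = λ² - 19 - 19 = 225 - 38 ≡ 1; y = λ·(19 - 1) - 29 ≡ 24. → (1, 24)

(1, 24)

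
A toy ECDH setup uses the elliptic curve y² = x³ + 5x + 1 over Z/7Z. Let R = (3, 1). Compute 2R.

tangent at (3, 1): λ = (3·3² + 5)/(2·1) ≡ 4/2. 2⁻¹ ≡ 4 (mod 7) since 2·4 = 8 ≡ 1, so λ ≡ 4·4 ≡ 2.
  x = λ² - 3 - 3 = 4 - 6 ≡ 5; y = λ·(3 - 5) - 1 ≡ 2. → (5, 2)

(5, 2)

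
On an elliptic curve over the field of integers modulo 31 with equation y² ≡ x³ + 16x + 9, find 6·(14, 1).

Write P = (14, 1).
Repeated addition: build up to 6P.
2P: tangent at (14, 1): λ = (3·14² + 16)/(2·1) ≡ 15/2. 2⁻¹ ≡ 16 (mod 31) since 2·16 = 32 ≡ 1, so λ ≡ 15·16 ≡ 23.
  x = λ² - 14 - 14 = 529 - 28 ≡ 5; y = λ·(14 - 5) - 1 ≡ 20. → (5, 20)
3P: (5, 20) + (14, 1). λ = (1 - 20)/(14 - 5) ≡ 12/9 mod 31. 9⁻¹ ≡ 7 (mod 31) since 9·7 = 63 ≡ 1, so λ ≡ 22.
  x = λ² - 5 - 14 = 484 - 19 ≡ 0; y = λ·(5 - 0) - 20 ≡ 28. → (0, 28)
4P: (0, 28) + (14, 1). λ = (1 - 28)/(14 - 0) ≡ 4/14 mod 31. 14⁻¹ ≡ 20 (mod 31), so λ ≡ 18.
  x = λ² - 0 - 14 = 324 - 14 ≡ 0; y = λ·(0 - 0) - 28 ≡ 3. → (0, 3)
5P: (0, 3) + (14, 1). λ = (1 - 3)/(14 - 0) ≡ 29/14 mod 31. 14⁻¹ ≡ 20 (mod 31), so λ ≡ 22.
  x = λ² - 0 - 14 = 484 - 14 ≡ 5; y = λ·(0 - 5) - 3 ≡ 11. → (5, 11)
6P: (5, 11) + (14, 1). λ = (1 - 11)/(14 - 5) ≡ 21/9 mod 31. 9⁻¹ ≡ 7 (mod 31) since 9·7 = 63 ≡ 1, so λ ≡ 23.
  x = λ² - 5 - 14 = 529 - 19 ≡ 14; y = λ·(5 - 14) - 11 ≡ 30. → (14, 30)

(14, 30)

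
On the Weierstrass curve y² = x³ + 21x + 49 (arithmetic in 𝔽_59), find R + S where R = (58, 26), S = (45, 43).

(1, 22)

(58, 26) + (45, 43). λ = (43 - 26)/(45 - 58) ≡ 17/46 mod 59. 46⁻¹ ≡ 9 (mod 59) since 46·9 = 414 ≡ 1, so λ ≡ 35.
  x = λ² - 58 - 45 = 1225 - 103 ≡ 1; y = λ·(58 - 1) - 26 ≡ 22. → (1, 22)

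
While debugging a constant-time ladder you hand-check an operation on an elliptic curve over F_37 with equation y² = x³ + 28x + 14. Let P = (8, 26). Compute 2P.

tangent at (8, 26): λ = (3·8² + 28)/(2·26) ≡ 35/15. 15⁻¹ ≡ 5 (mod 37) since 15·5 = 75 ≡ 1, so λ ≡ 35·5 ≡ 27.
  x = λ² - 8 - 8 = 729 - 16 ≡ 10; y = λ·(8 - 10) - 26 ≡ 31. → (10, 31)

(10, 31)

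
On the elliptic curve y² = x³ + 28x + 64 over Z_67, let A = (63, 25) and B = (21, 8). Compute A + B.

(54, 60)

(63, 25) + (21, 8). λ = (8 - 25)/(21 - 63) ≡ 50/25 mod 67. 25⁻¹ ≡ 59 (mod 67) since 25·59 = 1475 ≡ 1, so λ ≡ 2.
  x = λ² - 63 - 21 = 4 - 84 ≡ 54; y = λ·(63 - 54) - 25 ≡ 60. → (54, 60)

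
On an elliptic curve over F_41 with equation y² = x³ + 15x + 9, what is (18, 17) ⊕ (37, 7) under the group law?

(18, 17) + (37, 7). λ = (7 - 17)/(37 - 18) ≡ 31/19 mod 41. 19⁻¹ ≡ 13 (mod 41), so λ ≡ 34.
  x = λ² - 18 - 37 = 1156 - 55 ≡ 35; y = λ·(18 - 35) - 17 ≡ 20. → (35, 20)

(35, 20)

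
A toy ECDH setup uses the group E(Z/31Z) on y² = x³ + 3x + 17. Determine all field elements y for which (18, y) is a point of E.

x³ + 3x + 17 = 5903 ≡ 13 (mod 31).
13 is a non-residue mod 31; no y exists.

none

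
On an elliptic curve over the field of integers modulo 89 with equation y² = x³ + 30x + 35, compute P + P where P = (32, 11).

tangent at (32, 11): λ = (3·32² + 30)/(2·11) ≡ 76/22. 22⁻¹ ≡ 85 (mod 89), so λ ≡ 76·85 ≡ 52.
  x = λ² - 32 - 32 = 2704 - 64 ≡ 59; y = λ·(32 - 59) - 11 ≡ 9. → (59, 9)

(59, 9)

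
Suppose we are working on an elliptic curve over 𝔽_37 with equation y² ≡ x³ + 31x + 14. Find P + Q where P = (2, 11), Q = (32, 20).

(19, 32)

(2, 11) + (32, 20). λ = (20 - 11)/(32 - 2) ≡ 9/30 mod 37. 30⁻¹ ≡ 21 (mod 37), so λ ≡ 4.
  x = λ² - 2 - 32 = 16 - 34 ≡ 19; y = λ·(2 - 19) - 11 ≡ 32. → (19, 32)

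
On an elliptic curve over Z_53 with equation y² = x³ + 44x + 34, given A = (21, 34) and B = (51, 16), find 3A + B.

First 3A:
Repeated addition: build up to 3A.
2A: tangent at (21, 34): λ = (3·21² + 44)/(2·34) ≡ 42/15. 15⁻¹ ≡ 46 (mod 53), so λ ≡ 42·46 ≡ 24.
  x = λ² - 21 - 21 = 576 - 42 ≡ 4; y = λ·(21 - 4) - 34 ≡ 3. → (4, 3)
3A: (4, 3) + (21, 34). λ = (34 - 3)/(21 - 4) ≡ 31/17 mod 53. 17⁻¹ ≡ 25 (mod 53) since 17·25 = 425 ≡ 1, so λ ≡ 33.
  x = λ² - 4 - 21 = 1089 - 25 ≡ 4; y = λ·(4 - 4) - 3 ≡ 50. → (4, 50)
3A = (4, 50).
Finally 3A + B:
(4, 50) + (51, 16). λ = (16 - 50)/(51 - 4) ≡ 19/47 mod 53. 47⁻¹ ≡ 44 (mod 53) since 47·44 = 2068 ≡ 1, so λ ≡ 41.
  x = λ² - 4 - 51 = 1681 - 55 ≡ 36; y = λ·(4 - 36) - 50 ≡ 16. → (36, 16)

(36, 16)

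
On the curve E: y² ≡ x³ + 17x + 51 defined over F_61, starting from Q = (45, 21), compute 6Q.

(29, 17)

Repeated addition: build up to 6Q.
2Q: tangent at (45, 21): λ = (3·45² + 17)/(2·21) ≡ 53/42. 42⁻¹ ≡ 16 (mod 61), so λ ≡ 53·16 ≡ 55.
  x = λ² - 45 - 45 = 3025 - 90 ≡ 7; y = λ·(45 - 7) - 21 ≡ 56. → (7, 56)
3Q: (7, 56) + (45, 21). λ = (21 - 56)/(45 - 7) ≡ 26/38 mod 61. 38⁻¹ ≡ 53 (mod 61), so λ ≡ 36.
  x = λ² - 7 - 45 = 1296 - 52 ≡ 24; y = λ·(7 - 24) - 56 ≡ 3. → (24, 3)
4Q: (24, 3) + (45, 21). λ = (21 - 3)/(45 - 24) ≡ 18/21 mod 61. 21⁻¹ ≡ 32 (mod 61), so λ ≡ 27.
  x = λ² - 24 - 45 = 729 - 69 ≡ 50; y = λ·(24 - 50) - 3 ≡ 27. → (50, 27)
5Q: (50, 27) + (45, 21). λ = (21 - 27)/(45 - 50) ≡ 55/56 mod 61. 56⁻¹ ≡ 12 (mod 61) since 56·12 = 672 ≡ 1, so λ ≡ 50.
  x = λ² - 50 - 45 = 2500 - 95 ≡ 26; y = λ·(50 - 26) - 27 ≡ 14. → (26, 14)
6Q: (26, 14) + (45, 21). λ = (21 - 14)/(45 - 26) ≡ 7/19 mod 61. 19⁻¹ ≡ 45 (mod 61), so λ ≡ 10.
  x = λ² - 26 - 45 = 100 - 71 ≡ 29; y = λ·(26 - 29) - 14 ≡ 17. → (29, 17)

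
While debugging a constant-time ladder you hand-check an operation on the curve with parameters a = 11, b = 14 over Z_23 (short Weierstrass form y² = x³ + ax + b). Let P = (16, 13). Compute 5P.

Double-and-add on 5 = (101)₂. Start with P = (16, 13) for the leading 1-bit.
double: tangent at (16, 13): λ = (3·16² + 11)/(2·13) ≡ 20/3. 3⁻¹ ≡ 8 (mod 23), so λ ≡ 20·8 ≡ 22.
  x = λ² - 16 - 16 = 484 - 32 ≡ 15; y = λ·(16 - 15) - 13 ≡ 9. → (15, 9)
double: tangent at (15, 9): λ = (3·15² + 11)/(2·9) ≡ 19/18. 18⁻¹ ≡ 9 (mod 23), so λ ≡ 19·9 ≡ 10.
  x = λ² - 15 - 15 = 100 - 30 ≡ 1; y = λ·(15 - 1) - 9 ≡ 16. → (1, 16)
add P: (1, 16) + (16, 13). λ = (13 - 16)/(16 - 1) ≡ 20/15 mod 23. 15⁻¹ ≡ 20 (mod 23), so λ ≡ 9.
  x = λ² - 1 - 16 = 81 - 17 ≡ 18; y = λ·(1 - 18) - 16 ≡ 15. → (18, 15)

(18, 15)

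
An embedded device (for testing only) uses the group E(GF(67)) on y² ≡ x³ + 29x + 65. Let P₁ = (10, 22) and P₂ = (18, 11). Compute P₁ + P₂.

(10, 22) + (18, 11). λ = (11 - 22)/(18 - 10) ≡ 56/8 mod 67. 8⁻¹ ≡ 42 (mod 67) since 8·42 = 336 ≡ 1, so λ ≡ 7.
  x = λ² - 10 - 18 = 49 - 28 ≡ 21; y = λ·(10 - 21) - 22 ≡ 35. → (21, 35)

(21, 35)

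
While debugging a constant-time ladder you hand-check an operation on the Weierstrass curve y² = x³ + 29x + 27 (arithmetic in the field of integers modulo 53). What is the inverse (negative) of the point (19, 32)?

-(19, 32) = (19, -32 mod 53) = (19, 21).

(19, 21)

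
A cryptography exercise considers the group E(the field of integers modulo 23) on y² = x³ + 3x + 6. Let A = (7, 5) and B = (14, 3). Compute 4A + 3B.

First 4A:
Double-and-add on 4 = (100)₂. Start with A = (7, 5) for the leading 1-bit.
double: tangent at (7, 5): λ = (3·7² + 3)/(2·5) ≡ 12/10. 10⁻¹ ≡ 7 (mod 23) since 10·7 = 70 ≡ 1, so λ ≡ 12·7 ≡ 15.
  x = λ² - 7 - 7 = 225 - 14 ≡ 4; y = λ·(7 - 4) - 5 ≡ 17. → (4, 17)
double: tangent at (4, 17): λ = (3·4² + 3)/(2·17) ≡ 5/11. 11⁻¹ ≡ 21 (mod 23), so λ ≡ 5·21 ≡ 13.
  x = λ² - 4 - 4 = 169 - 8 ≡ 0; y = λ·(4 - 0) - 17 ≡ 12. → (0, 12)
4A = (0, 12).
Next 3B:
Repeated addition: build up to 3B.
2B: tangent at (14, 3): λ = (3·14² + 3)/(2·3) ≡ 16/6. 6⁻¹ ≡ 4 (mod 23) since 6·4 = 24 ≡ 1, so λ ≡ 16·4 ≡ 18.
  x = λ² - 14 - 14 = 324 - 28 ≡ 20; y = λ·(14 - 20) - 3 ≡ 4. → (20, 4)
3B: (20, 4) + (14, 3). λ = (3 - 4)/(14 - 20) ≡ 22/17 mod 23. 17⁻¹ ≡ 19 (mod 23), so λ ≡ 4.
  x = λ² - 20 - 14 = 16 - 34 ≡ 5; y = λ·(20 - 5) - 4 ≡ 10. → (5, 10)
3B = (5, 10).
Finally 4A + 3B:
(0, 12) + (5, 10). λ = (10 - 12)/(5 - 0) ≡ 21/5 mod 23. 5⁻¹ ≡ 14 (mod 23), so λ ≡ 18.
  x = λ² - 0 - 5 = 324 - 5 ≡ 20; y = λ·(0 - 20) - 12 ≡ 19. → (20, 19)

(20, 19)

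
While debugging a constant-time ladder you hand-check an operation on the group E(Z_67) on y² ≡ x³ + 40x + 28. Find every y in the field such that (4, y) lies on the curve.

none

x³ + 40x + 28 = 252 ≡ 51 (mod 67).
51 is a non-residue mod 67; no y exists.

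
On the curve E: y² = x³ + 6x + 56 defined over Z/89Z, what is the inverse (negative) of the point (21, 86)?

(21, 3)

-(21, 86) = (21, -86 mod 89) = (21, 3).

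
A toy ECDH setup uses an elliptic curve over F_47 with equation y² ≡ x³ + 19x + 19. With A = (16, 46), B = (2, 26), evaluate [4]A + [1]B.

(14, 16)

First 4A:
Double-and-add on 4 = (100)₂. Start with A = (16, 46) for the leading 1-bit.
double: tangent at (16, 46): λ = (3·16² + 19)/(2·46) ≡ 35/45. 45⁻¹ ≡ 23 (mod 47), so λ ≡ 35·23 ≡ 6.
  x = λ² - 16 - 16 = 36 - 32 ≡ 4; y = λ·(16 - 4) - 46 ≡ 26. → (4, 26)
double: tangent at (4, 26): λ = (3·4² + 19)/(2·26) ≡ 20/5. 5⁻¹ ≡ 19 (mod 47), so λ ≡ 20·19 ≡ 4.
  x = λ² - 4 - 4 = 16 - 8 ≡ 8; y = λ·(4 - 8) - 26 ≡ 5. → (8, 5)
4A = (8, 5).
Finally 4A + B:
(8, 5) + (2, 26). λ = (26 - 5)/(2 - 8) ≡ 21/41 mod 47. 41⁻¹ ≡ 39 (mod 47), so λ ≡ 20.
  x = λ² - 8 - 2 = 400 - 10 ≡ 14; y = λ·(8 - 14) - 5 ≡ 16. → (14, 16)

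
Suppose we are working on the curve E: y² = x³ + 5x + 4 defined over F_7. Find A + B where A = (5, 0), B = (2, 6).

(4, 5)

(5, 0) + (2, 6). λ = (6 - 0)/(2 - 5) ≡ 6/4 mod 7. 4⁻¹ ≡ 2 (mod 7) since 4·2 = 8 ≡ 1, so λ ≡ 5.
  x = λ² - 5 - 2 = 25 - 7 ≡ 4; y = λ·(5 - 4) - 0 ≡ 5. → (4, 5)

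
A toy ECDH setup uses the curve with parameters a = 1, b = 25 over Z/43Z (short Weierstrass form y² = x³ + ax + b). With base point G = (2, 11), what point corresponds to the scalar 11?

Double-and-add on 11 = (1011)₂. Start with G = (2, 11) for the leading 1-bit.
double: tangent at (2, 11): λ = (3·2² + 1)/(2·11) ≡ 13/22. 22⁻¹ ≡ 2 (mod 43), so λ ≡ 13·2 ≡ 26.
  x = λ² - 2 - 2 = 676 - 4 ≡ 27; y = λ·(2 - 27) - 11 ≡ 27. → (27, 27)
double: tangent at (27, 27): λ = (3·27² + 1)/(2·27) ≡ 38/11. 11⁻¹ ≡ 4 (mod 43), so λ ≡ 38·4 ≡ 23.
  x = λ² - 27 - 27 = 529 - 54 ≡ 2; y = λ·(27 - 2) - 27 ≡ 32. → (2, 32)
add G: (2, 32) + (2, 11): same x and y₁ ≡ -y₂, so the sum is the point at infinity.
double: the point at infinity + the point at infinity = the point at infinity (identity).
add G: the point at infinity + (2, 11) = (2, 11) (identity).

(2, 11)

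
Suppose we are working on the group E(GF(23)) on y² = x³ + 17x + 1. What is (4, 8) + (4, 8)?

(5, 21)

tangent at (4, 8): λ = (3·4² + 17)/(2·8) ≡ 19/16. 16⁻¹ ≡ 13 (mod 23) since 16·13 = 208 ≡ 1, so λ ≡ 19·13 ≡ 17.
  x = λ² - 4 - 4 = 289 - 8 ≡ 5; y = λ·(4 - 5) - 8 ≡ 21. → (5, 21)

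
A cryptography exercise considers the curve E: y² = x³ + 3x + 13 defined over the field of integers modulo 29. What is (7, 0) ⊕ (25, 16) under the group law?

(25, 13)

(7, 0) + (25, 16). λ = (16 - 0)/(25 - 7) ≡ 16/18 mod 29. 18⁻¹ ≡ 21 (mod 29) since 18·21 = 378 ≡ 1, so λ ≡ 17.
  x = λ² - 7 - 25 = 289 - 32 ≡ 25; y = λ·(7 - 25) - 0 ≡ 13. → (25, 13)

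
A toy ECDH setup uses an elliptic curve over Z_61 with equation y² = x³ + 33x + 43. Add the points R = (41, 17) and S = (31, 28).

(14, 57)

(41, 17) + (31, 28). λ = (28 - 17)/(31 - 41) ≡ 11/51 mod 61. 51⁻¹ ≡ 6 (mod 61), so λ ≡ 5.
  x = λ² - 41 - 31 = 25 - 72 ≡ 14; y = λ·(41 - 14) - 17 ≡ 57. → (14, 57)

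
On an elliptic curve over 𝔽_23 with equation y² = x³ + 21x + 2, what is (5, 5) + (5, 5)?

(15, 14)

tangent at (5, 5): λ = (3·5² + 21)/(2·5) ≡ 4/10. 10⁻¹ ≡ 7 (mod 23), so λ ≡ 4·7 ≡ 5.
  x = λ² - 5 - 5 = 25 - 10 ≡ 15; y = λ·(5 - 15) - 5 ≡ 14. → (15, 14)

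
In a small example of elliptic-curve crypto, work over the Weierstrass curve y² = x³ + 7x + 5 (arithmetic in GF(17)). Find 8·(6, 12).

Write P = (6, 12).
Double-and-add on 8 = (1000)₂. Start with P = (6, 12) for the leading 1-bit.
double: tangent at (6, 12): λ = (3·6² + 7)/(2·12) ≡ 13/7. 7⁻¹ ≡ 5 (mod 17), so λ ≡ 13·5 ≡ 14.
  x = λ² - 6 - 6 = 196 - 12 ≡ 14; y = λ·(6 - 14) - 12 ≡ 12. → (14, 12)
double: tangent at (14, 12): λ = (3·14² + 7)/(2·12) ≡ 0/7. 7⁻¹ ≡ 5 (mod 17), so λ ≡ 0·5 ≡ 0.
  x = λ² - 14 - 14 = 0 - 28 ≡ 6; y = λ·(14 - 6) - 12 ≡ 5. → (6, 5)
double: tangent at (6, 5): λ = (3·6² + 7)/(2·5) ≡ 13/10. 10⁻¹ ≡ 12 (mod 17) since 10·12 = 120 ≡ 1, so λ ≡ 13·12 ≡ 3.
  x = λ² - 6 - 6 = 9 - 12 ≡ 14; y = λ·(6 - 14) - 5 ≡ 5. → (14, 5)

(14, 5)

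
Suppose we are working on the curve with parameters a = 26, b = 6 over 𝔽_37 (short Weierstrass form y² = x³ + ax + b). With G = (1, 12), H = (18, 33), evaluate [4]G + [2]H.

(36, 4)

First 4G:
Double-and-add on 4 = (100)₂. Start with G = (1, 12) for the leading 1-bit.
double: tangent at (1, 12): λ = (3·1² + 26)/(2·12) ≡ 29/24. 24⁻¹ ≡ 17 (mod 37) since 24·17 = 408 ≡ 1, so λ ≡ 29·17 ≡ 12.
  x = λ² - 1 - 1 = 144 - 2 ≡ 31; y = λ·(1 - 31) - 12 ≡ 35. → (31, 35)
double: tangent at (31, 35): λ = (3·31² + 26)/(2·35) ≡ 23/33. 33⁻¹ ≡ 9 (mod 37), so λ ≡ 23·9 ≡ 22.
  x = λ² - 31 - 31 = 484 - 62 ≡ 15; y = λ·(31 - 15) - 35 ≡ 21. → (15, 21)
4G = (15, 21).
Next 2H:
Repeated addition: build up to 2H.
2H: tangent at (18, 33): λ = (3·18² + 26)/(2·33) ≡ 36/29. 29⁻¹ ≡ 23 (mod 37), so λ ≡ 36·23 ≡ 14.
  x = λ² - 18 - 18 = 196 - 36 ≡ 12; y = λ·(18 - 12) - 33 ≡ 14. → (12, 14)
2H = (12, 14).
Finally 4G + 2H:
(15, 21) + (12, 14). λ = (14 - 21)/(12 - 15) ≡ 30/34 mod 37. 34⁻¹ ≡ 12 (mod 37) since 34·12 = 408 ≡ 1, so λ ≡ 27.
  x = λ² - 15 - 12 = 729 - 27 ≡ 36; y = λ·(15 - 36) - 21 ≡ 4. → (36, 4)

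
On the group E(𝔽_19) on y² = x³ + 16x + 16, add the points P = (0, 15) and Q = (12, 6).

(0, 15) + (12, 6). λ = (6 - 15)/(12 - 0) ≡ 10/12 mod 19. 12⁻¹ ≡ 8 (mod 19), so λ ≡ 4.
  x = λ² - 0 - 12 = 16 - 12 ≡ 4; y = λ·(0 - 4) - 15 ≡ 7. → (4, 7)

(4, 7)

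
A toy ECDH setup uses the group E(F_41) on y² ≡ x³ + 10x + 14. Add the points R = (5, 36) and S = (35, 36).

(1, 5)

(5, 36) + (35, 36). λ = (36 - 36)/(35 - 5) ≡ 0/30 mod 41. 30⁻¹ ≡ 26 (mod 41), so λ ≡ 0.
  x = λ² - 5 - 35 = 0 - 40 ≡ 1; y = λ·(5 - 1) - 36 ≡ 5. → (1, 5)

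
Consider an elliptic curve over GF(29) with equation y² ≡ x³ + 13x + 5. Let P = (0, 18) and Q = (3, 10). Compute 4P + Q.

First 4P:
Double-and-add on 4 = (100)₂. Start with P = (0, 18) for the leading 1-bit.
double: tangent at (0, 18): λ = (3·0² + 13)/(2·18) ≡ 13/7. 7⁻¹ ≡ 25 (mod 29) since 7·25 = 175 ≡ 1, so λ ≡ 13·25 ≡ 6.
  x = λ² - 0 - 0 = 36 - 0 ≡ 7; y = λ·(0 - 7) - 18 ≡ 27. → (7, 27)
double: tangent at (7, 27): λ = (3·7² + 13)/(2·27) ≡ 15/25. 25⁻¹ ≡ 7 (mod 29) since 25·7 = 175 ≡ 1, so λ ≡ 15·7 ≡ 18.
  x = λ² - 7 - 7 = 324 - 14 ≡ 20; y = λ·(7 - 20) - 27 ≡ 0. → (20, 0)
4P = (20, 0).
Finally 4P + Q:
(20, 0) + (3, 10). λ = (10 - 0)/(3 - 20) ≡ 10/12 mod 29. 12⁻¹ ≡ 17 (mod 29), so λ ≡ 25.
  x = λ² - 20 - 3 = 625 - 23 ≡ 22; y = λ·(20 - 22) - 0 ≡ 8. → (22, 8)

(22, 8)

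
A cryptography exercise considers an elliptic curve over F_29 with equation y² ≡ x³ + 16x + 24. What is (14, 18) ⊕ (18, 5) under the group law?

(13, 15)

(14, 18) + (18, 5). λ = (5 - 18)/(18 - 14) ≡ 16/4 mod 29. 4⁻¹ ≡ 22 (mod 29) since 4·22 = 88 ≡ 1, so λ ≡ 4.
  x = λ² - 14 - 18 = 16 - 32 ≡ 13; y = λ·(14 - 13) - 18 ≡ 15. → (13, 15)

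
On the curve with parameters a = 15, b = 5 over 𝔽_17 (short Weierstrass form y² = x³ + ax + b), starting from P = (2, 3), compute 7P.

(8, 12)

Repeated addition: build up to 7P.
2P: tangent at (2, 3): λ = (3·2² + 15)/(2·3) ≡ 10/6. 6⁻¹ ≡ 3 (mod 17), so λ ≡ 10·3 ≡ 13.
  x = λ² - 2 - 2 = 169 - 4 ≡ 12; y = λ·(2 - 12) - 3 ≡ 3. → (12, 3)
3P: (12, 3) + (2, 3). λ = (3 - 3)/(2 - 12) ≡ 0/7 mod 17. 7⁻¹ ≡ 5 (mod 17), so λ ≡ 0.
  x = λ² - 12 - 2 = 0 - 14 ≡ 3; y = λ·(12 - 3) - 3 ≡ 14. → (3, 14)
4P: (3, 14) + (2, 3). λ = (3 - 14)/(2 - 3) ≡ 6/16 mod 17. 16⁻¹ ≡ 16 (mod 17), so λ ≡ 11.
  x = λ² - 3 - 2 = 121 - 5 ≡ 14; y = λ·(3 - 14) - 14 ≡ 1. → (14, 1)
5P: (14, 1) + (2, 3). λ = (3 - 1)/(2 - 14) ≡ 2/5 mod 17. 5⁻¹ ≡ 7 (mod 17), so λ ≡ 14.
  x = λ² - 14 - 2 = 196 - 16 ≡ 10; y = λ·(14 - 10) - 1 ≡ 4. → (10, 4)
6P: (10, 4) + (2, 3). λ = (3 - 4)/(2 - 10) ≡ 16/9 mod 17. 9⁻¹ ≡ 2 (mod 17) since 9·2 = 18 ≡ 1, so λ ≡ 15.
  x = λ² - 10 - 2 = 225 - 12 ≡ 9; y = λ·(10 - 9) - 4 ≡ 11. → (9, 11)
7P: (9, 11) + (2, 3). λ = (3 - 11)/(2 - 9) ≡ 9/10 mod 17. 10⁻¹ ≡ 12 (mod 17), so λ ≡ 6.
  x = λ² - 9 - 2 = 36 - 11 ≡ 8; y = λ·(9 - 8) - 11 ≡ 12. → (8, 12)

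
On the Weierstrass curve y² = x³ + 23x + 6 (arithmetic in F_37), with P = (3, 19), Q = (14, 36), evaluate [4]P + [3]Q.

(35, 27)

First 4P:
Repeated addition: build up to 4P.
2P: tangent at (3, 19): λ = (3·3² + 23)/(2·19) ≡ 13/1. 1⁻¹ ≡ 1 (mod 37) since 1·1 = 1 ≡ 1, so λ ≡ 13·1 ≡ 13.
  x = λ² - 3 - 3 = 169 - 6 ≡ 15; y = λ·(3 - 15) - 19 ≡ 10. → (15, 10)
3P: (15, 10) + (3, 19). λ = (19 - 10)/(3 - 15) ≡ 9/25 mod 37. 25⁻¹ ≡ 3 (mod 37), so λ ≡ 27.
  x = λ² - 15 - 3 = 729 - 18 ≡ 8; y = λ·(15 - 8) - 10 ≡ 31. → (8, 31)
4P: (8, 31) + (3, 19). λ = (19 - 31)/(3 - 8) ≡ 25/32 mod 37. 32⁻¹ ≡ 22 (mod 37), so λ ≡ 32.
  x = λ² - 8 - 3 = 1024 - 11 ≡ 14; y = λ·(8 - 14) - 31 ≡ 36. → (14, 36)
4P = (14, 36).
Next 3Q:
Repeated addition: build up to 3Q.
2Q: tangent at (14, 36): λ = (3·14² + 23)/(2·36) ≡ 19/35. 35⁻¹ ≡ 18 (mod 37), so λ ≡ 19·18 ≡ 9.
  x = λ² - 14 - 14 = 81 - 28 ≡ 16; y = λ·(14 - 16) - 36 ≡ 20. → (16, 20)
3Q: (16, 20) + (14, 36). λ = (36 - 20)/(14 - 16) ≡ 16/35 mod 37. 35⁻¹ ≡ 18 (mod 37), so λ ≡ 29.
  x = λ² - 16 - 14 = 841 - 30 ≡ 34; y = λ·(16 - 34) - 20 ≡ 13. → (34, 13)
3Q = (34, 13).
Finally 4P + 3Q:
(14, 36) + (34, 13). λ = (13 - 36)/(34 - 14) ≡ 14/20 mod 37. 20⁻¹ ≡ 13 (mod 37), so λ ≡ 34.
  x = λ² - 14 - 34 = 1156 - 48 ≡ 35; y = λ·(14 - 35) - 36 ≡ 27. → (35, 27)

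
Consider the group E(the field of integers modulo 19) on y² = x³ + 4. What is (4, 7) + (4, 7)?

tangent at (4, 7): λ = (3·4² + 0)/(2·7) ≡ 10/14. 14⁻¹ ≡ 15 (mod 19) since 14·15 = 210 ≡ 1, so λ ≡ 10·15 ≡ 17.
  x = λ² - 4 - 4 = 289 - 8 ≡ 15; y = λ·(4 - 15) - 7 ≡ 15. → (15, 15)

(15, 15)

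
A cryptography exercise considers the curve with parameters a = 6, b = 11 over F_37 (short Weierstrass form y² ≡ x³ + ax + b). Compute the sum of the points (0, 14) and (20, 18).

(0, 14) + (20, 18). λ = (18 - 14)/(20 - 0) ≡ 4/20 mod 37. 20⁻¹ ≡ 13 (mod 37), so λ ≡ 15.
  x = λ² - 0 - 20 = 225 - 20 ≡ 20; y = λ·(0 - 20) - 14 ≡ 19. → (20, 19)

(20, 19)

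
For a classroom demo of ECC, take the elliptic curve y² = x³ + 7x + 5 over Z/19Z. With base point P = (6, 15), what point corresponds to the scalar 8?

Repeated addition: build up to 8P.
2P: tangent at (6, 15): λ = (3·6² + 7)/(2·15) ≡ 1/11. 11⁻¹ ≡ 7 (mod 19) since 11·7 = 77 ≡ 1, so λ ≡ 1·7 ≡ 7.
  x = λ² - 6 - 6 = 49 - 12 ≡ 18; y = λ·(6 - 18) - 15 ≡ 15. → (18, 15)
3P: (18, 15) + (6, 15). λ = (15 - 15)/(6 - 18) ≡ 0/7 mod 19. 7⁻¹ ≡ 11 (mod 19) since 7·11 = 77 ≡ 1, so λ ≡ 0.
  x = λ² - 18 - 6 = 0 - 24 ≡ 14; y = λ·(18 - 14) - 15 ≡ 4. → (14, 4)
4P: (14, 4) + (6, 15). λ = (15 - 4)/(6 - 14) ≡ 11/11 mod 19. 11⁻¹ ≡ 7 (mod 19) since 11·7 = 77 ≡ 1, so λ ≡ 1.
  x = λ² - 14 - 6 = 1 - 20 ≡ 0; y = λ·(14 - 0) - 4 ≡ 10. → (0, 10)
5P: (0, 10) + (6, 15). λ = (15 - 10)/(6 - 0) ≡ 5/6 mod 19. 6⁻¹ ≡ 16 (mod 19) since 6·16 = 96 ≡ 1, so λ ≡ 4.
  x = λ² - 0 - 6 = 16 - 6 ≡ 10; y = λ·(0 - 10) - 10 ≡ 7. → (10, 7)
6P: (10, 7) + (6, 15). λ = (15 - 7)/(6 - 10) ≡ 8/15 mod 19. 15⁻¹ ≡ 14 (mod 19), so λ ≡ 17.
  x = λ² - 10 - 6 = 289 - 16 ≡ 7; y = λ·(10 - 7) - 7 ≡ 6. → (7, 6)
7P: (7, 6) + (6, 15). λ = (15 - 6)/(6 - 7) ≡ 9/18 mod 19. 18⁻¹ ≡ 18 (mod 19), so λ ≡ 10.
  x = λ² - 7 - 6 = 100 - 13 ≡ 11; y = λ·(7 - 11) - 6 ≡ 11. → (11, 11)
8P: (11, 11) + (6, 15). λ = (15 - 11)/(6 - 11) ≡ 4/14 mod 19. 14⁻¹ ≡ 15 (mod 19), so λ ≡ 3.
  x = λ² - 11 - 6 = 9 - 17 ≡ 11; y = λ·(11 - 11) - 11 ≡ 8. → (11, 8)

(11, 8)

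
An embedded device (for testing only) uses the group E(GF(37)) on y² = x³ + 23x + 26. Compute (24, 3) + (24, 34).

The two points share x = 24 and their y-coordinates satisfy 3 + 34 ≡ 0 (mod 37), so they are inverses. Their sum is ∞.

O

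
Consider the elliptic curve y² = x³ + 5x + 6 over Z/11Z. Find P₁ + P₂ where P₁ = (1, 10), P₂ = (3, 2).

(1, 10) + (3, 2). λ = (2 - 10)/(3 - 1) ≡ 3/2 mod 11. 2⁻¹ ≡ 6 (mod 11) since 2·6 = 12 ≡ 1, so λ ≡ 7.
  x = λ² - 1 - 3 = 49 - 4 ≡ 1; y = λ·(1 - 1) - 10 ≡ 1. → (1, 1)

(1, 1)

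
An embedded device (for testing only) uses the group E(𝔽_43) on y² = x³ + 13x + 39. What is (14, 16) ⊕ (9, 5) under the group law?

(14, 16) + (9, 5). λ = (5 - 16)/(9 - 14) ≡ 32/38 mod 43. 38⁻¹ ≡ 17 (mod 43), so λ ≡ 28.
  x = λ² - 14 - 9 = 784 - 23 ≡ 30; y = λ·(14 - 30) - 16 ≡ 9. → (30, 9)

(30, 9)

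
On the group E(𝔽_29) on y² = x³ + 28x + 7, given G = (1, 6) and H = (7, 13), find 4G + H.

First 4G:
Double-and-add on 4 = (100)₂. Start with G = (1, 6) for the leading 1-bit.
double: tangent at (1, 6): λ = (3·1² + 28)/(2·6) ≡ 2/12. 12⁻¹ ≡ 17 (mod 29) since 12·17 = 204 ≡ 1, so λ ≡ 2·17 ≡ 5.
  x = λ² - 1 - 1 = 25 - 2 ≡ 23; y = λ·(1 - 23) - 6 ≡ 0. → (23, 0)
double: (23, 0) + (23, 0): same x and y₁ ≡ -y₂, so the sum is the point at infinity.
4G = the point at infinity.
Finally 4G + H:
the point at infinity + (7, 13) = (7, 13) (identity).

(7, 13)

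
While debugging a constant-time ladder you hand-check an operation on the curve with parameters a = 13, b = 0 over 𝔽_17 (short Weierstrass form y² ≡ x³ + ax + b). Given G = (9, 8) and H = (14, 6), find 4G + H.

(14, 6)

First 4G:
Double-and-add on 4 = (100)₂. Start with G = (9, 8) for the leading 1-bit.
double: tangent at (9, 8): λ = (3·9² + 13)/(2·8) ≡ 1/16. 16⁻¹ ≡ 16 (mod 17), so λ ≡ 1·16 ≡ 16.
  x = λ² - 9 - 9 = 256 - 18 ≡ 0; y = λ·(9 - 0) - 8 ≡ 0. → (0, 0)
double: (0, 0) + (0, 0): same x and y₁ ≡ -y₂, so the sum is O.
4G = O.
Finally 4G + H:
O + (14, 6) = (14, 6) (identity).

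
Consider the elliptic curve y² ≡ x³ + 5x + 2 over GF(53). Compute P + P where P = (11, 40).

tangent at (11, 40): λ = (3·11² + 5)/(2·40) ≡ 50/27. 27⁻¹ ≡ 2 (mod 53) since 27·2 = 54 ≡ 1, so λ ≡ 50·2 ≡ 47.
  x = λ² - 11 - 11 = 2209 - 22 ≡ 14; y = λ·(11 - 14) - 40 ≡ 31. → (14, 31)

(14, 31)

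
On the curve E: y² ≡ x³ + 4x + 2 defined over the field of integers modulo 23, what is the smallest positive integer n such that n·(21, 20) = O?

2P: tangent at (21, 20): λ = (3·21² + 4)/(2·20) ≡ 16/17. 17⁻¹ ≡ 19 (mod 23) since 17·19 = 323 ≡ 1, so λ ≡ 16·19 ≡ 5.
  x = λ² - 21 - 21 = 25 - 42 ≡ 6; y = λ·(21 - 6) - 20 ≡ 9. → (6, 9)
3P: (6, 9) + (21, 20). λ = (20 - 9)/(21 - 6) ≡ 11/15 mod 23. 15⁻¹ ≡ 20 (mod 23) since 15·20 = 300 ≡ 1, so λ ≡ 13.
  x = λ² - 6 - 21 = 169 - 27 ≡ 4; y = λ·(6 - 4) - 9 ≡ 17. → (4, 17)
4P: (4, 17) + (21, 20). λ = (20 - 17)/(21 - 4) ≡ 3/17 mod 23. 17⁻¹ ≡ 19 (mod 23) since 17·19 = 323 ≡ 1, so λ ≡ 11.
  x = λ² - 4 - 21 = 121 - 25 ≡ 4; y = λ·(4 - 4) - 17 ≡ 6. → (4, 6)
5P: (4, 6) + (21, 20). λ = (20 - 6)/(21 - 4) ≡ 14/17 mod 23. 17⁻¹ ≡ 19 (mod 23), so λ ≡ 13.
  x = λ² - 4 - 21 = 169 - 25 ≡ 6; y = λ·(4 - 6) - 6 ≡ 14. → (6, 14)
6P: (6, 14) + (21, 20). λ = (20 - 14)/(21 - 6) ≡ 6/15 mod 23. 15⁻¹ ≡ 20 (mod 23), so λ ≡ 5.
  x = λ² - 6 - 21 = 25 - 27 ≡ 21; y = λ·(6 - 21) - 14 ≡ 3. → (21, 3)
7P: (21, 3) + (21, 20): same x and y₁ ≡ -y₂, so the sum is O.
7P = O, so the order is 7.

7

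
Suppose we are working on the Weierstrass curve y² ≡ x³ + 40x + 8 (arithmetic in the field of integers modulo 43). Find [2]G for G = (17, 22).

tangent at (17, 22): λ = (3·17² + 40)/(2·22) ≡ 4/1. 1⁻¹ ≡ 1 (mod 43), so λ ≡ 4·1 ≡ 4.
  x = λ² - 17 - 17 = 16 - 34 ≡ 25; y = λ·(17 - 25) - 22 ≡ 32. → (25, 32)

(25, 32)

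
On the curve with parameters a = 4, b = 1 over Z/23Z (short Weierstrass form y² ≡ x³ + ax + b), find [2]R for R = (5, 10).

(19, 6)

tangent at (5, 10): λ = (3·5² + 4)/(2·10) ≡ 10/20. 20⁻¹ ≡ 15 (mod 23) since 20·15 = 300 ≡ 1, so λ ≡ 10·15 ≡ 12.
  x = λ² - 5 - 5 = 144 - 10 ≡ 19; y = λ·(5 - 19) - 10 ≡ 6. → (19, 6)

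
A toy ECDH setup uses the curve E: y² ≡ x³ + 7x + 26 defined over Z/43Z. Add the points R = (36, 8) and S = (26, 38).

(33, 26)

(36, 8) + (26, 38). λ = (38 - 8)/(26 - 36) ≡ 30/33 mod 43. 33⁻¹ ≡ 30 (mod 43), so λ ≡ 40.
  x = λ² - 36 - 26 = 1600 - 62 ≡ 33; y = λ·(36 - 33) - 8 ≡ 26. → (33, 26)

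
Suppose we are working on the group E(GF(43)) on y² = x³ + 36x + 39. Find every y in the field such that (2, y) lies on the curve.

none

x³ + 36x + 39 = 119 ≡ 33 (mod 43).
33 is a non-residue mod 43; no y exists.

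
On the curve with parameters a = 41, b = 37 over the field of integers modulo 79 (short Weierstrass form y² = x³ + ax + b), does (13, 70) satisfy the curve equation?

yes

y² = 70² ≡ 2; x³ + 41x + 37 = 2767 ≡ 2 (mod 79). 2 = 2.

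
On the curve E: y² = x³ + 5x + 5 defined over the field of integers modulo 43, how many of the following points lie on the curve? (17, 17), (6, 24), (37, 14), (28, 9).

(17, 17): 17² ≡ 31, rhs ≡ 15 → off.
(6, 24): 24² ≡ 17, rhs ≡ 36 → off.
(37, 14): 14² ≡ 24, rhs ≡ 17 → off.
(28, 9): 9² ≡ 38, rhs ≡ 38 → on.

1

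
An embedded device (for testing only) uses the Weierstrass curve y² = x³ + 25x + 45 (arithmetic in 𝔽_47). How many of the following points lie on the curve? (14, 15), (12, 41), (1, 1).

1

(14, 15): 15² ≡ 37, rhs ≡ 37 → on.
(12, 41): 41² ≡ 36, rhs ≡ 5 → off.
(1, 1): 1² ≡ 1, rhs ≡ 24 → off.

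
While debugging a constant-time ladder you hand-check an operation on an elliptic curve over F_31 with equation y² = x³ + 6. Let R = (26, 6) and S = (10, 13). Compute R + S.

(26, 6) + (10, 13). λ = (13 - 6)/(10 - 26) ≡ 7/15 mod 31. 15⁻¹ ≡ 29 (mod 31), so λ ≡ 17.
  x = λ² - 26 - 10 = 289 - 36 ≡ 5; y = λ·(26 - 5) - 6 ≡ 10. → (5, 10)

(5, 10)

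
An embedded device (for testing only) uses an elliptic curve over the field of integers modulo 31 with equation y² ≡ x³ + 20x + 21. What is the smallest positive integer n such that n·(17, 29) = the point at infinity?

7

2P: tangent at (17, 29): λ = (3·17² + 20)/(2·29) ≡ 19/27. 27⁻¹ ≡ 23 (mod 31) since 27·23 = 621 ≡ 1, so λ ≡ 19·23 ≡ 3.
  x = λ² - 17 - 17 = 9 - 34 ≡ 6; y = λ·(17 - 6) - 29 ≡ 4. → (6, 4)
3P: (6, 4) + (17, 29). λ = (29 - 4)/(17 - 6) ≡ 25/11 mod 31. 11⁻¹ ≡ 17 (mod 31), so λ ≡ 22.
  x = λ² - 6 - 17 = 484 - 23 ≡ 27; y = λ·(6 - 27) - 4 ≡ 30. → (27, 30)
4P: (27, 30) + (17, 29). λ = (29 - 30)/(17 - 27) ≡ 30/21 mod 31. 21⁻¹ ≡ 3 (mod 31) since 21·3 = 63 ≡ 1, so λ ≡ 28.
  x = λ² - 27 - 17 = 784 - 44 ≡ 27; y = λ·(27 - 27) - 30 ≡ 1. → (27, 1)
5P: (27, 1) + (17, 29). λ = (29 - 1)/(17 - 27) ≡ 28/21 mod 31. 21⁻¹ ≡ 3 (mod 31), so λ ≡ 22.
  x = λ² - 27 - 17 = 484 - 44 ≡ 6; y = λ·(27 - 6) - 1 ≡ 27. → (6, 27)
6P: (6, 27) + (17, 29). λ = (29 - 27)/(17 - 6) ≡ 2/11 mod 31. 11⁻¹ ≡ 17 (mod 31), so λ ≡ 3.
  x = λ² - 6 - 17 = 9 - 23 ≡ 17; y = λ·(6 - 17) - 27 ≡ 2. → (17, 2)
7P: (17, 2) + (17, 29): same x and y₁ ≡ -y₂, so the sum is the point at infinity.
7P = the point at infinity, so the order is 7.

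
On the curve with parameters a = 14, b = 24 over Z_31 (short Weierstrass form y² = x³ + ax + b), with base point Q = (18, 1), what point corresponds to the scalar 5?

Double-and-add on 5 = (101)₂. Start with Q = (18, 1) for the leading 1-bit.
double: tangent at (18, 1): λ = (3·18² + 14)/(2·1) ≡ 25/2. 2⁻¹ ≡ 16 (mod 31) since 2·16 = 32 ≡ 1, so λ ≡ 25·16 ≡ 28.
  x = λ² - 18 - 18 = 784 - 36 ≡ 4; y = λ·(18 - 4) - 1 ≡ 19. → (4, 19)
double: tangent at (4, 19): λ = (3·4² + 14)/(2·19) ≡ 0/7. 7⁻¹ ≡ 9 (mod 31), so λ ≡ 0·9 ≡ 0.
  x = λ² - 4 - 4 = 0 - 8 ≡ 23; y = λ·(4 - 23) - 19 ≡ 12. → (23, 12)
add Q: (23, 12) + (18, 1). λ = (1 - 12)/(18 - 23) ≡ 20/26 mod 31. 26⁻¹ ≡ 6 (mod 31) since 26·6 = 156 ≡ 1, so λ ≡ 27.
  x = λ² - 23 - 18 = 729 - 41 ≡ 6; y = λ·(23 - 6) - 12 ≡ 13. → (6, 13)

(6, 13)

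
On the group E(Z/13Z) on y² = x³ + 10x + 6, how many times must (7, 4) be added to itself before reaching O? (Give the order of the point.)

7

2P: tangent at (7, 4): λ = (3·7² + 10)/(2·4) ≡ 1/8. 8⁻¹ ≡ 5 (mod 13), so λ ≡ 1·5 ≡ 5.
  x = λ² - 7 - 7 = 25 - 14 ≡ 11; y = λ·(7 - 11) - 4 ≡ 2. → (11, 2)
3P: (11, 2) + (7, 4). λ = (4 - 2)/(7 - 11) ≡ 2/9 mod 13. 9⁻¹ ≡ 3 (mod 13) since 9·3 = 27 ≡ 1, so λ ≡ 6.
  x = λ² - 11 - 7 = 36 - 18 ≡ 5; y = λ·(11 - 5) - 2 ≡ 8. → (5, 8)
4P: (5, 8) + (7, 4). λ = (4 - 8)/(7 - 5) ≡ 9/2 mod 13. 2⁻¹ ≡ 7 (mod 13), so λ ≡ 11.
  x = λ² - 5 - 7 = 121 - 12 ≡ 5; y = λ·(5 - 5) - 8 ≡ 5. → (5, 5)
5P: (5, 5) + (7, 4). λ = (4 - 5)/(7 - 5) ≡ 12/2 mod 13. 2⁻¹ ≡ 7 (mod 13), so λ ≡ 6.
  x = λ² - 5 - 7 = 36 - 12 ≡ 11; y = λ·(5 - 11) - 5 ≡ 11. → (11, 11)
6P: (11, 11) + (7, 4). λ = (4 - 11)/(7 - 11) ≡ 6/9 mod 13. 9⁻¹ ≡ 3 (mod 13) since 9·3 = 27 ≡ 1, so λ ≡ 5.
  x = λ² - 11 - 7 = 25 - 18 ≡ 7; y = λ·(11 - 7) - 11 ≡ 9. → (7, 9)
7P: (7, 9) + (7, 4): same x and y₁ ≡ -y₂, so the sum is O.
7P = O, so the order is 7.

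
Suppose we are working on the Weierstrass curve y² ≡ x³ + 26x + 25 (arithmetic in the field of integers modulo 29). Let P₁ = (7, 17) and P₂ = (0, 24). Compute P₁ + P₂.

(7, 17) + (0, 24). λ = (24 - 17)/(0 - 7) ≡ 7/22 mod 29. 22⁻¹ ≡ 4 (mod 29), so λ ≡ 28.
  x = λ² - 7 - 0 = 784 - 7 ≡ 23; y = λ·(7 - 23) - 17 ≡ 28. → (23, 28)

(23, 28)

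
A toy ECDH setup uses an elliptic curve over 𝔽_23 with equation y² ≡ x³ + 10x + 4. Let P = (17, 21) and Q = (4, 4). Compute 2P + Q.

(6, 21)

First 2P:
Repeated addition: build up to 2P.
2P: tangent at (17, 21): λ = (3·17² + 10)/(2·21) ≡ 3/19. 19⁻¹ ≡ 17 (mod 23), so λ ≡ 3·17 ≡ 5.
  x = λ² - 17 - 17 = 25 - 34 ≡ 14; y = λ·(17 - 14) - 21 ≡ 17. → (14, 17)
2P = (14, 17).
Finally 2P + Q:
(14, 17) + (4, 4). λ = (4 - 17)/(4 - 14) ≡ 10/13 mod 23. 13⁻¹ ≡ 16 (mod 23) since 13·16 = 208 ≡ 1, so λ ≡ 22.
  x = λ² - 14 - 4 = 484 - 18 ≡ 6; y = λ·(14 - 6) - 17 ≡ 21. → (6, 21)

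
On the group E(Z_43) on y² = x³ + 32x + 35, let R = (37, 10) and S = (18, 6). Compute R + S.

(37, 33)

(37, 10) + (18, 6). λ = (6 - 10)/(18 - 37) ≡ 39/24 mod 43. 24⁻¹ ≡ 9 (mod 43), so λ ≡ 7.
  x = λ² - 37 - 18 = 49 - 55 ≡ 37; y = λ·(37 - 37) - 10 ≡ 33. → (37, 33)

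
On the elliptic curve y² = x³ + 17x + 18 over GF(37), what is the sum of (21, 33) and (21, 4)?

The two points share x = 21 and their y-coordinates satisfy 33 + 4 ≡ 0 (mod 37), so they are inverses. Their sum is 𝒪.

O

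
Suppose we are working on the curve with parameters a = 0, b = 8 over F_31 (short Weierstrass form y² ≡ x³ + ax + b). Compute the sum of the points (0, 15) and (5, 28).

(0, 15) + (5, 28). λ = (28 - 15)/(5 - 0) ≡ 13/5 mod 31. 5⁻¹ ≡ 25 (mod 31), so λ ≡ 15.
  x = λ² - 0 - 5 = 225 - 5 ≡ 3; y = λ·(0 - 3) - 15 ≡ 2. → (3, 2)

(3, 2)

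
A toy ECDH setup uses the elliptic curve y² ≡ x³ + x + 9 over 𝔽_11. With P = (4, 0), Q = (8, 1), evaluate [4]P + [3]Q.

First 4P:
Repeated addition: build up to 4P.
2P: (4, 0) + (4, 0): same x and y₁ ≡ -y₂, so the sum is O.
3P: O + (4, 0) = (4, 0) (identity).
4P: (4, 0) + (4, 0): same x and y₁ ≡ -y₂, so the sum is O.
4P = O.
Next 3Q:
Repeated addition: build up to 3Q.
2Q: tangent at (8, 1): λ = (3·8² + 1)/(2·1) ≡ 6/2. 2⁻¹ ≡ 6 (mod 11), so λ ≡ 6·6 ≡ 3.
  x = λ² - 8 - 8 = 9 - 16 ≡ 4; y = λ·(8 - 4) - 1 ≡ 0. → (4, 0)
3Q: (4, 0) + (8, 1). λ = (1 - 0)/(8 - 4) ≡ 1/4 mod 11. 4⁻¹ ≡ 3 (mod 11) since 4·3 = 12 ≡ 1, so λ ≡ 3.
  x = λ² - 4 - 8 = 9 - 12 ≡ 8; y = λ·(4 - 8) - 0 ≡ 10. → (8, 10)
3Q = (8, 10).
Finally 4P + 3Q:
O + (8, 10) = (8, 10) (identity).

(8, 10)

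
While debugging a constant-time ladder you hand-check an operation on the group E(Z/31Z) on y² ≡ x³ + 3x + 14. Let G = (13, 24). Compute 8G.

O

Double-and-add on 8 = (1000)₂. Start with G = (13, 24) for the leading 1-bit.
double: tangent at (13, 24): λ = (3·13² + 3)/(2·24) ≡ 14/17. 17⁻¹ ≡ 11 (mod 31), so λ ≡ 14·11 ≡ 30.
  x = λ² - 13 - 13 = 900 - 26 ≡ 6; y = λ·(13 - 6) - 24 ≡ 0. → (6, 0)
double: (6, 0) + (6, 0): same x and y₁ ≡ -y₂, so the sum is O.
double: O + O = O (identity).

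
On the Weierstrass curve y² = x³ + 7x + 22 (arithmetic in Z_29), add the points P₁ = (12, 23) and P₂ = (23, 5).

(12, 23) + (23, 5). λ = (5 - 23)/(23 - 12) ≡ 11/11 mod 29. 11⁻¹ ≡ 8 (mod 29), so λ ≡ 1.
  x = λ² - 12 - 23 = 1 - 35 ≡ 24; y = λ·(12 - 24) - 23 ≡ 23. → (24, 23)

(24, 23)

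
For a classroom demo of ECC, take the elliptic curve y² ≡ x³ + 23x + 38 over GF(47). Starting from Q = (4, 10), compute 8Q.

(16, 15)

Double-and-add on 8 = (1000)₂. Start with Q = (4, 10) for the leading 1-bit.
double: tangent at (4, 10): λ = (3·4² + 23)/(2·10) ≡ 24/20. 20⁻¹ ≡ 40 (mod 47) since 20·40 = 800 ≡ 1, so λ ≡ 24·40 ≡ 20.
  x = λ² - 4 - 4 = 400 - 8 ≡ 16; y = λ·(4 - 16) - 10 ≡ 32. → (16, 32)
double: tangent at (16, 32): λ = (3·16² + 23)/(2·32) ≡ 39/17. 17⁻¹ ≡ 36 (mod 47) since 17·36 = 612 ≡ 1, so λ ≡ 39·36 ≡ 41.
  x = λ² - 16 - 16 = 1681 - 32 ≡ 4; y = λ·(16 - 4) - 32 ≡ 37. → (4, 37)
double: tangent at (4, 37): λ = (3·4² + 23)/(2·37) ≡ 24/27. 27⁻¹ ≡ 7 (mod 47), so λ ≡ 24·7 ≡ 27.
  x = λ² - 4 - 4 = 729 - 8 ≡ 16; y = λ·(4 - 16) - 37 ≡ 15. → (16, 15)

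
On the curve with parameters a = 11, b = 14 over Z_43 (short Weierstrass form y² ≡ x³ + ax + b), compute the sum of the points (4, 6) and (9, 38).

(40, 13)

(4, 6) + (9, 38). λ = (38 - 6)/(9 - 4) ≡ 32/5 mod 43. 5⁻¹ ≡ 26 (mod 43), so λ ≡ 15.
  x = λ² - 4 - 9 = 225 - 13 ≡ 40; y = λ·(4 - 40) - 6 ≡ 13. → (40, 13)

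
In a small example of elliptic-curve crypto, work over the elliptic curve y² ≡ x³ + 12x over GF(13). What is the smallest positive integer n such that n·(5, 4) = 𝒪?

2P: tangent at (5, 4): λ = (3·5² + 12)/(2·4) ≡ 9/8. 8⁻¹ ≡ 5 (mod 13) since 8·5 = 40 ≡ 1, so λ ≡ 9·5 ≡ 6.
  x = λ² - 5 - 5 = 36 - 10 ≡ 0; y = λ·(5 - 0) - 4 ≡ 0. → (0, 0)
3P: (0, 0) + (5, 4). λ = (4 - 0)/(5 - 0) ≡ 4/5 mod 13. 5⁻¹ ≡ 8 (mod 13), so λ ≡ 6.
  x = λ² - 0 - 5 = 36 - 5 ≡ 5; y = λ·(0 - 5) - 0 ≡ 9. → (5, 9)
4P: (5, 9) + (5, 4): same x and y₁ ≡ -y₂, so the sum is 𝒪.
4P = 𝒪, so the order is 4.

4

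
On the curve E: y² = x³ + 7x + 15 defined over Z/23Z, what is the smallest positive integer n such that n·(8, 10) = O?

2P: tangent at (8, 10): λ = (3·8² + 7)/(2·10) ≡ 15/20. 20⁻¹ ≡ 15 (mod 23) since 20·15 = 300 ≡ 1, so λ ≡ 15·15 ≡ 18.
  x = λ² - 8 - 8 = 324 - 16 ≡ 9; y = λ·(8 - 9) - 10 ≡ 18. → (9, 18)
3P: (9, 18) + (8, 10). λ = (10 - 18)/(8 - 9) ≡ 15/22 mod 23. 22⁻¹ ≡ 22 (mod 23), so λ ≡ 8.
  x = λ² - 9 - 8 = 64 - 17 ≡ 1; y = λ·(9 - 1) - 18 ≡ 0. → (1, 0)
4P: (1, 0) + (8, 10). λ = (10 - 0)/(8 - 1) ≡ 10/7 mod 23. 7⁻¹ ≡ 10 (mod 23), so λ ≡ 8.
  x = λ² - 1 - 8 = 64 - 9 ≡ 9; y = λ·(1 - 9) - 0 ≡ 5. → (9, 5)
5P: (9, 5) + (8, 10). λ = (10 - 5)/(8 - 9) ≡ 5/22 mod 23. 22⁻¹ ≡ 22 (mod 23), so λ ≡ 18.
  x = λ² - 9 - 8 = 324 - 17 ≡ 8; y = λ·(9 - 8) - 5 ≡ 13. → (8, 13)
6P: (8, 13) + (8, 10): same x and y₁ ≡ -y₂, so the sum is O.
6P = O, so the order is 6.

6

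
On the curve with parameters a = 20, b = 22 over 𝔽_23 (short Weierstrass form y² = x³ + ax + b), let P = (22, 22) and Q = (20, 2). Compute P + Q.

(22, 22) + (20, 2). λ = (2 - 22)/(20 - 22) ≡ 3/21 mod 23. 21⁻¹ ≡ 11 (mod 23) since 21·11 = 231 ≡ 1, so λ ≡ 10.
  x = λ² - 22 - 20 = 100 - 42 ≡ 12; y = λ·(22 - 12) - 22 ≡ 9. → (12, 9)

(12, 9)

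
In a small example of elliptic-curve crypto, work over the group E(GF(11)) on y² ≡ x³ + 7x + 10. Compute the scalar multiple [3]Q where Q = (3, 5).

Repeated addition: build up to 3Q.
2Q: tangent at (3, 5): λ = (3·3² + 7)/(2·5) ≡ 1/10. 10⁻¹ ≡ 10 (mod 11), so λ ≡ 1·10 ≡ 10.
  x = λ² - 3 - 3 = 100 - 6 ≡ 6; y = λ·(3 - 6) - 5 ≡ 9. → (6, 9)
3Q: (6, 9) + (3, 5). λ = (5 - 9)/(3 - 6) ≡ 7/8 mod 11. 8⁻¹ ≡ 7 (mod 11), so λ ≡ 5.
  x = λ² - 6 - 3 = 25 - 9 ≡ 5; y = λ·(6 - 5) - 9 ≡ 7. → (5, 7)

(5, 7)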